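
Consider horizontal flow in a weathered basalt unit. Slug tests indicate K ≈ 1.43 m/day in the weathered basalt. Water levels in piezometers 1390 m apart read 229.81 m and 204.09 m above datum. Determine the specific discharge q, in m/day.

Hydraulic gradient i = (229.81 − 204.09) / 1390 = 25.72 / 1390 = 0.01850.
Specific discharge q = K · i = 1.430 × 0.01850 = 0.02646 m/day.

0.0265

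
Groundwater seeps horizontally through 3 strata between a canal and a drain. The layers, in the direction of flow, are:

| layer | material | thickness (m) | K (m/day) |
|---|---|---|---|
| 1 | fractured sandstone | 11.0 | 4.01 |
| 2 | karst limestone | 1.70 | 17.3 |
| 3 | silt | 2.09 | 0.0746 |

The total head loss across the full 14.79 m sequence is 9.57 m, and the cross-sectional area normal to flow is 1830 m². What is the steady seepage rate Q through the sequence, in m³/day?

568

Flow is perpendicular to layering, so the layers act in series and the equivalent K is the thickness-weighted harmonic mean.
Total thickness L = 11.0 + 1.70 + 2.09 = 14.79 m.
Σ(b_i/K_i) = 11.0/4.01 + 1.70/17.3 + 2.09/0.0746 = 30.86 d.
K_eq = L / Σ(b_i/K_i) = 14.79 / 30.86 = 0.4793 m/day.
Q = K_eq · A · (Δh/L) = 0.4793 × 1830 × (9.57/14.79) = 567.5 m³/day.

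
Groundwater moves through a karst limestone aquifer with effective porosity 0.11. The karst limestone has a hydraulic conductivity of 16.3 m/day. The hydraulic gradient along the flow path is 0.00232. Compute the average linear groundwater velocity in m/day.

Hydraulic gradient i = 0.00232.
Darcy flux q = K · i = 16.30 × 0.002320 = 0.03782 m/day.
Seepage velocity v = q / n_e = 0.03782 / 0.11 = 0.3438 m/day.

0.344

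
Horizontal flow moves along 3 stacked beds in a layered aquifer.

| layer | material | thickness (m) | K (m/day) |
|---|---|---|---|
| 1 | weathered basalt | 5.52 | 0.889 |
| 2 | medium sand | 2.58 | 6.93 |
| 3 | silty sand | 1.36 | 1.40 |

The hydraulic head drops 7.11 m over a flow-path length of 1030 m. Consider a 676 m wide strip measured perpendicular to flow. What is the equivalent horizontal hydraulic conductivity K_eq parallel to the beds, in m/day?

Flow is parallel to layering, so each bed carries its own Darcy discharge and the transmissivities add.
Σ(K_i·b_i) = 0.889×5.52 + 6.93×2.58 + 1.40×1.36 = 24.69 m²/day.
Total thickness b = 9.460 m, so K_eq = Σ(K_i·b_i)/b = 2.610 m/day.

2.61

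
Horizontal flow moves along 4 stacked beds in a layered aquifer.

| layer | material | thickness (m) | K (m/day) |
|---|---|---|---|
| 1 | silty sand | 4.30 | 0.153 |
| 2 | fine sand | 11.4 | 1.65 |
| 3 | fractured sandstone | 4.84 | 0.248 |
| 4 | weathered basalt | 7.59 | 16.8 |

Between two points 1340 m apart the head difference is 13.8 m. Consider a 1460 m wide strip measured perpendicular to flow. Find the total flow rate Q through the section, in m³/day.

2230

Flow is parallel to layering, so each bed carries its own Darcy discharge and the transmissivities add.
Σ(K_i·b_i) = 0.153×4.30 + 1.65×11.4 + 0.248×4.84 + 16.8×7.59 = 148.2 m²/day.
Hydraulic gradient i = Δh / L = 13.8 / 1340 = 0.01030.
Q = Σ(K_i·b_i) · W · i = 148.2 × 1460 × 0.01030 = 2228 m³/day.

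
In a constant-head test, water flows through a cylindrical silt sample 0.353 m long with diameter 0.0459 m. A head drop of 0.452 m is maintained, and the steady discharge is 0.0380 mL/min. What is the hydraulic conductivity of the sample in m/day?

Cross-sectional area A = π·(d/2)² = π × (0.0459/2)² = 0.001655 m².
Convert discharge: 0.0380 mL/min = 6.333e-10 m³/s.
Darcy's law rearranged: K = Q·L / (A·Δh) = 6.333e-10 × 0.353 / (0.001655 × 0.452) = 2.989e-07 m/s = 0.02583 m/day.

0.0258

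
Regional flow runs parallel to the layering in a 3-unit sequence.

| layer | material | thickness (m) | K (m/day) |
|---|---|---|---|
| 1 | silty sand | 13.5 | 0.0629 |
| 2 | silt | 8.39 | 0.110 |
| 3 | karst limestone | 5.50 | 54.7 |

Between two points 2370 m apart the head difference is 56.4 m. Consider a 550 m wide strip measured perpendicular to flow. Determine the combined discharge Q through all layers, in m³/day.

3960

Flow is parallel to layering, so each bed carries its own Darcy discharge and the transmissivities add.
Σ(K_i·b_i) = 0.0629×13.5 + 0.110×8.39 + 54.7×5.50 = 302.6 m²/day.
Hydraulic gradient i = Δh / L = 56.4 / 2370 = 0.02380.
Q = Σ(K_i·b_i) · W · i = 302.6 × 550 × 0.02380 = 3961 m³/day.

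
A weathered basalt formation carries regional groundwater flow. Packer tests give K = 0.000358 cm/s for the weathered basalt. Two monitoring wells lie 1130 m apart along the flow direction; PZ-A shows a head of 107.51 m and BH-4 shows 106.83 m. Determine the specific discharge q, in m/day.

0.000186

Convert K: 0.000358 cm/s × 864 = 0.3093 m/day.
Hydraulic gradient i = (107.51 − 106.83) / 1130 = 0.68 / 1130 = 0.0006018.
Specific discharge q = K · i = 0.3093 × 0.0006018 = 0.0001861 m/day.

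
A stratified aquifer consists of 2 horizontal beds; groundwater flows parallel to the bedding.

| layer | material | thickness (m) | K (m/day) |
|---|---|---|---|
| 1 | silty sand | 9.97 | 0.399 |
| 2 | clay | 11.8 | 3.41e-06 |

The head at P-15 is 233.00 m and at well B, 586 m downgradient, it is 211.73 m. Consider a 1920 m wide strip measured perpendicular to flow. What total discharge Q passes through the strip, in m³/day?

277

Flow is parallel to layering, so each bed carries its own Darcy discharge and the transmissivities add.
Σ(K_i·b_i) = 0.399×9.97 + 3.41e-06×11.8 = 3.978 m²/day.
Hydraulic gradient i = (233.00 − 211.73) / 586 = 21.27 / 586 = 0.03630.
Q = Σ(K_i·b_i) · W · i = 3.978 × 1920 × 0.03630 = 277.2 m³/day.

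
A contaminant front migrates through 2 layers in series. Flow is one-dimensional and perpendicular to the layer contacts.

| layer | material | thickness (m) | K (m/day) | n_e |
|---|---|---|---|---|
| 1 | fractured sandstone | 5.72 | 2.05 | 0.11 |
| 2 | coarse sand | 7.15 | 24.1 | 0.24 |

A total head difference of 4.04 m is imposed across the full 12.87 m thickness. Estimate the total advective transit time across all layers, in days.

With flow normal to the layers, continuity requires the same specific discharge q through every layer.
Σ(b_i/K_i) = 5.72/2.05 + 7.15/24.1 = 3.087 d.
q = Δh / Σ(b_i/K_i) = 4.04 / 3.087 = 1.309 m/day.
In each layer the seepage velocity is v_i = q/n_i, so the layer transit time is t_i = b_i·n_i / q:
  layer 1 (fractured sandstone): t_1 = 5.72 × 0.11 / 1.309 = 0.4808 d
  layer 2 (coarse sand): t_2 = 7.15 × 0.24 / 1.309 = 1.311 d
Total t = Σ t_i = 1.792 days.

1.79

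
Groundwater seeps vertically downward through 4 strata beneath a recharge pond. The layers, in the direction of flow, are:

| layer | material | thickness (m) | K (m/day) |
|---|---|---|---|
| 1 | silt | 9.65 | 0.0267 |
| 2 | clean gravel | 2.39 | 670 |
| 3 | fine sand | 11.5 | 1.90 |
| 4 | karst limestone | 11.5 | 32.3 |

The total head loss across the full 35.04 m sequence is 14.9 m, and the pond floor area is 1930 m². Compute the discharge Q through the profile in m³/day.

78.2

Flow is perpendicular to layering, so the layers act in series and the equivalent K is the thickness-weighted harmonic mean.
Total thickness L = 9.65 + 2.39 + 11.5 + 11.5 = 35.04 m.
Σ(b_i/K_i) = 9.65/0.0267 + 2.39/670 + 11.5/1.90 + 11.5/32.3 = 367.8 d.
K_eq = L / Σ(b_i/K_i) = 35.04 / 367.8 = 0.09526 m/day.
Q = K_eq · A · (Δh/L) = 0.09526 × 1930 × (14.9/35.04) = 78.18 m³/day.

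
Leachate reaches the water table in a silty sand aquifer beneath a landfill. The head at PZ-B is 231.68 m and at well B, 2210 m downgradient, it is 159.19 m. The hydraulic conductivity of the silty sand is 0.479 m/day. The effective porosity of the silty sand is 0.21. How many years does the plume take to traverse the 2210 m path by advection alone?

80.9

Hydraulic gradient i = (231.68 − 159.19) / 2210 = 72.49 / 2210 = 0.03280.
Darcy flux q = K · i = 0.4790 × 0.03280 = 0.01571 m/day.
Seepage velocity v = q / n_e = 0.01571 / 0.21 = 0.07482 m/day.
Travel time t = L / v = 2210 / 0.07482 = 29539 days = 80.87 years.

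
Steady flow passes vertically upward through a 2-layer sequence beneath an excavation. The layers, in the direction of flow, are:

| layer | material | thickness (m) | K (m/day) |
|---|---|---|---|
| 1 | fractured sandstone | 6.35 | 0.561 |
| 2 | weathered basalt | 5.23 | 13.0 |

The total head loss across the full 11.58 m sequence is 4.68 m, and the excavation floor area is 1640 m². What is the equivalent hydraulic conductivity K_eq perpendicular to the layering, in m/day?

0.988

Flow is perpendicular to layering, so the layers act in series and the equivalent K is the thickness-weighted harmonic mean.
Total thickness L = 6.35 + 5.23 = 11.58 m.
Σ(b_i/K_i) = 6.35/0.561 + 5.23/13.0 = 11.72 d.
K_eq = L / Σ(b_i/K_i) = 11.58 / 11.72 = 0.9879 m/day.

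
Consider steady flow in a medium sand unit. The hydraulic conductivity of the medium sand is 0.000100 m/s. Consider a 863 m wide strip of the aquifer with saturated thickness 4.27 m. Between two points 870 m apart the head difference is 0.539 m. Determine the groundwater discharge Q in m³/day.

Convert K: 0.000100 m/s × 86400 = 8.640 m/day.
Cross-sectional area A = 863 × 4.27 = 3685 m².
Hydraulic gradient i = Δh / L = 0.539 / 870 = 0.0006195.
Darcy's law: Q = K · A · i = 8.640 × 3685 × 0.0006195 = 19.73 m³/day.

19.7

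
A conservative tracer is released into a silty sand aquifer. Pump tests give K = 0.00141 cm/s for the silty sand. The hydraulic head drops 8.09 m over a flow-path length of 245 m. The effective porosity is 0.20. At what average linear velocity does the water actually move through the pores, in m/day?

0.201

Convert K: 0.00141 cm/s × 864 = 1.218 m/day.
Hydraulic gradient i = Δh / L = 8.09 / 245 = 0.03302.
Darcy flux q = K · i = 1.218 × 0.03302 = 0.04023 m/day.
Seepage velocity v = q / n_e = 0.04023 / 0.20 = 0.2011 m/day.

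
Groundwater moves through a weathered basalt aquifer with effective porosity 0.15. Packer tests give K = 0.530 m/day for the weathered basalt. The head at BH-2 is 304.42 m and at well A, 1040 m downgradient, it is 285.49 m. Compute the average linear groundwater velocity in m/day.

0.0643

Hydraulic gradient i = (304.42 − 285.49) / 1040 = 18.93 / 1040 = 0.01820.
Darcy flux q = K · i = 0.5300 × 0.01820 = 0.009647 m/day.
Seepage velocity v = q / n_e = 0.009647 / 0.15 = 0.06431 m/day.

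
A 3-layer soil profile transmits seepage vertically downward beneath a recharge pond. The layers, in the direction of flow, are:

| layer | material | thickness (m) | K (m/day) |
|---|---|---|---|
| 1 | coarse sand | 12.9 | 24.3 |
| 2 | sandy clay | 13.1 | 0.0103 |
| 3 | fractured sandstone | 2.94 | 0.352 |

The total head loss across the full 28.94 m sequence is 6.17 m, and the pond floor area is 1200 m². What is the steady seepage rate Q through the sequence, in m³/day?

5.78

Flow is perpendicular to layering, so the layers act in series and the equivalent K is the thickness-weighted harmonic mean.
Total thickness L = 12.9 + 13.1 + 2.94 = 28.94 m.
Σ(b_i/K_i) = 12.9/24.3 + 13.1/0.0103 + 2.94/0.352 = 1281 d.
K_eq = L / Σ(b_i/K_i) = 28.94 / 1281 = 0.02260 m/day.
Q = K_eq · A · (Δh/L) = 0.02260 × 1200 × (6.17/28.94) = 5.781 m³/day.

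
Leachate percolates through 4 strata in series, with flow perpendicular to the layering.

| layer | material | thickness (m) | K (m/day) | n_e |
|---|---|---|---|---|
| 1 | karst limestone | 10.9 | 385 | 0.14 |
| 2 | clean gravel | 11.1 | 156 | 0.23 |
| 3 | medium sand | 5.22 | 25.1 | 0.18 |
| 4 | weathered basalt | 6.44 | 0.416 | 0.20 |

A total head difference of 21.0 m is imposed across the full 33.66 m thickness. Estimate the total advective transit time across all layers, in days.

With flow normal to the layers, continuity requires the same specific discharge q through every layer.
Σ(b_i/K_i) = 10.9/385 + 11.1/156 + 5.22/25.1 + 6.44/0.416 = 15.79 d.
q = Δh / Σ(b_i/K_i) = 21.0 / 15.79 = 1.330 m/day.
In each layer the seepage velocity is v_i = q/n_i, so the layer transit time is t_i = b_i·n_i / q:
  layer 1 (karst limestone): t_1 = 10.9 × 0.14 / 1.330 = 1.147 d
  layer 2 (clean gravel): t_2 = 11.1 × 0.23 / 1.330 = 1.919 d
  layer 3 (medium sand): t_3 = 5.22 × 0.18 / 1.330 = 0.7064 d
  layer 4 (weathered basalt): t_4 = 6.44 × 0.20 / 1.330 = 0.9683 d
Total t = Σ t_i = 4.741 days.

4.74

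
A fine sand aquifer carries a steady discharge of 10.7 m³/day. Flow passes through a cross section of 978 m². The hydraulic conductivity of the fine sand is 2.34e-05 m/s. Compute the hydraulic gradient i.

0.00541

Convert K: 2.34e-05 m/s × 86400 = 2.022 m/day.
From Q = K·A·i, i = Q / (K·A) = 10.7 / (2.022 × 978.0) = 0.005411.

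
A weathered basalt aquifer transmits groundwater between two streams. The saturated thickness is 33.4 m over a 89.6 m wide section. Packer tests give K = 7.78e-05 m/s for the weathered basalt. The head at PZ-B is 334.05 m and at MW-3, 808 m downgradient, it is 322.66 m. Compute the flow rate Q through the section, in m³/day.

Convert K: 7.78e-05 m/s × 86400 = 6.722 m/day.
Cross-sectional area A = 89.6 × 33.4 = 2993 m².
Hydraulic gradient i = (334.05 − 322.66) / 808 = 11.39 / 808 = 0.01410.
Darcy's law: Q = K · A · i = 6.722 × 2993 × 0.01410 = 283.6 m³/day.

284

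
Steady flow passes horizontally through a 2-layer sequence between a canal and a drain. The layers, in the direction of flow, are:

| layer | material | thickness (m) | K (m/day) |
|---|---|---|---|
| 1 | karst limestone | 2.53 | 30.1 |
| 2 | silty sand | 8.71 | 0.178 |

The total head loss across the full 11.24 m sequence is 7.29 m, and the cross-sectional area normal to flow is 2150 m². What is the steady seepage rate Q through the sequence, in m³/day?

320

Flow is perpendicular to layering, so the layers act in series and the equivalent K is the thickness-weighted harmonic mean.
Total thickness L = 2.53 + 8.71 = 11.24 m.
Σ(b_i/K_i) = 2.53/30.1 + 8.71/0.178 = 49.02 d.
K_eq = L / Σ(b_i/K_i) = 11.24 / 49.02 = 0.2293 m/day.
Q = K_eq · A · (Δh/L) = 0.2293 × 2150 × (7.29/11.24) = 319.8 m³/day.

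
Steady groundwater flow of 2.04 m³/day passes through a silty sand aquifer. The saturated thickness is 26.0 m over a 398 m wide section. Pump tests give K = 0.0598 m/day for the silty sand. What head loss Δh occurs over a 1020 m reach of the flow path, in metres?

3.36

Cross-sectional area A = 398 × 26.0 = 10348 m².
From Q = K·A·i, i = Q / (K·A) = 2.04 / (0.05980 × 10348) = 0.003297.
Head loss Δh = i · L = 0.003297 × 1020 = 3.363 m.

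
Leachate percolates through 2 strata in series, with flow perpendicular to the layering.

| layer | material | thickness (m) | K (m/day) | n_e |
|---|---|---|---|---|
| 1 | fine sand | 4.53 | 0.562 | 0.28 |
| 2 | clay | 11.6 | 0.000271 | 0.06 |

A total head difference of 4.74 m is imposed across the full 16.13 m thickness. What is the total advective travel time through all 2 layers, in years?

48.6

With flow normal to the layers, continuity requires the same specific discharge q through every layer.
Σ(b_i/K_i) = 4.53/0.562 + 11.6/0.000271 = 42812 d.
q = Δh / Σ(b_i/K_i) = 4.74 / 42812 = 0.0001107 m/day.
In each layer the seepage velocity is v_i = q/n_i, so the layer transit time is t_i = b_i·n_i / q:
  layer 1 (fine sand): t_1 = 4.53 × 0.28 / 0.0001107 = 11456 d
  layer 2 (clay): t_2 = 11.6 × 0.06 / 0.0001107 = 6286 d
Total t = Σ t_i = 17743 days = 48.58 years.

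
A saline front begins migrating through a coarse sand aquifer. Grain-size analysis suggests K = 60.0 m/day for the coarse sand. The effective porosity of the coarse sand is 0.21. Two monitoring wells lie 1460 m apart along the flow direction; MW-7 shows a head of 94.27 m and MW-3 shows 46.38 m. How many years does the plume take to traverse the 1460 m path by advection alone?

0.427

Hydraulic gradient i = (94.27 − 46.38) / 1460 = 47.89 / 1460 = 0.03280.
Darcy flux q = K · i = 60.00 × 0.03280 = 1.968 m/day.
Seepage velocity v = q / n_e = 1.968 / 0.21 = 9.372 m/day.
Travel time t = L / v = 1460 / 9.372 = 155.8 days = 0.4265 years.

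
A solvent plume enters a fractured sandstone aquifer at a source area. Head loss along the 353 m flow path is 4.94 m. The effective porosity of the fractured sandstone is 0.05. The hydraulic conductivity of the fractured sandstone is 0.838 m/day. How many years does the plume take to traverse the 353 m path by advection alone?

Hydraulic gradient i = Δh / L = 4.94 / 353 = 0.01399.
Darcy flux q = K · i = 0.8380 × 0.01399 = 0.01173 m/day.
Seepage velocity v = q / n_e = 0.01173 / 0.05 = 0.2345 m/day.
Travel time t = L / v = 353 / 0.2345 = 1505 days = 4.121 years.

4.12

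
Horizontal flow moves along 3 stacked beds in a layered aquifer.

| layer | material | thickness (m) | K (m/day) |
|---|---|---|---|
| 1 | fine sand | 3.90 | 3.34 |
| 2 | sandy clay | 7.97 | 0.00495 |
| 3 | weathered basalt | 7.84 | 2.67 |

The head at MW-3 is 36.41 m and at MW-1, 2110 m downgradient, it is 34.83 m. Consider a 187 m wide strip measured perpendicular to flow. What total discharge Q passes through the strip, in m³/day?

Flow is parallel to layering, so each bed carries its own Darcy discharge and the transmissivities add.
Σ(K_i·b_i) = 3.34×3.90 + 0.00495×7.97 + 2.67×7.84 = 34.00 m²/day.
Hydraulic gradient i = (36.41 − 34.83) / 2110 = 1.58 / 2110 = 0.0007488.
Q = Σ(K_i·b_i) · W · i = 34.00 × 187 × 0.0007488 = 4.761 m³/day.

4.76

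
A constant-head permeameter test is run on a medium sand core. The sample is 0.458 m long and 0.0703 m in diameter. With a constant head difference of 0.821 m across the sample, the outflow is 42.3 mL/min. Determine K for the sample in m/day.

Cross-sectional area A = π·(d/2)² = π × (0.0703/2)² = 0.003882 m².
Convert discharge: 42.3 mL/min = 7.050e-07 m³/s.
Darcy's law rearranged: K = Q·L / (A·Δh) = 7.050e-07 × 0.458 / (0.003882 × 0.821) = 0.0001013 m/s = 8.754 m/day.

8.75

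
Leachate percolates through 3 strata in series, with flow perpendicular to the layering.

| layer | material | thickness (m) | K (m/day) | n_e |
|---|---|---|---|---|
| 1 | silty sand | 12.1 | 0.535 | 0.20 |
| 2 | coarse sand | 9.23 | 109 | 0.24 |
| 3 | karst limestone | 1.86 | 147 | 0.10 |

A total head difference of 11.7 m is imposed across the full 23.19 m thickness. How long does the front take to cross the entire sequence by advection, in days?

9.36

With flow normal to the layers, continuity requires the same specific discharge q through every layer.
Σ(b_i/K_i) = 12.1/0.535 + 9.23/109 + 1.86/147 = 22.71 d.
q = Δh / Σ(b_i/K_i) = 11.7 / 22.71 = 0.5151 m/day.
In each layer the seepage velocity is v_i = q/n_i, so the layer transit time is t_i = b_i·n_i / q:
  layer 1 (silty sand): t_1 = 12.1 × 0.20 / 0.5151 = 4.698 d
  layer 2 (coarse sand): t_2 = 9.23 × 0.24 / 0.5151 = 4.301 d
  layer 3 (karst limestone): t_3 = 1.86 × 0.10 / 0.5151 = 0.3611 d
Total t = Σ t_i = 9.360 days.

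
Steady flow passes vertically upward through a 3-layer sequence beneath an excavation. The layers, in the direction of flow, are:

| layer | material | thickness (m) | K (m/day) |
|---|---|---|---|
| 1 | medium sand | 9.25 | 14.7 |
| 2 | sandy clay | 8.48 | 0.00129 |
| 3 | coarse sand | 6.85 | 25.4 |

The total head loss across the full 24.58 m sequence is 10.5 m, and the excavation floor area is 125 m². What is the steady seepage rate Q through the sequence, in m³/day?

Flow is perpendicular to layering, so the layers act in series and the equivalent K is the thickness-weighted harmonic mean.
Total thickness L = 9.25 + 8.48 + 6.85 = 24.58 m.
Σ(b_i/K_i) = 9.25/14.7 + 8.48/0.00129 + 6.85/25.4 = 6575 d.
K_eq = L / Σ(b_i/K_i) = 24.58 / 6575 = 0.003739 m/day.
Q = K_eq · A · (Δh/L) = 0.003739 × 125 × (10.5/24.58) = 0.1996 m³/day.

0.200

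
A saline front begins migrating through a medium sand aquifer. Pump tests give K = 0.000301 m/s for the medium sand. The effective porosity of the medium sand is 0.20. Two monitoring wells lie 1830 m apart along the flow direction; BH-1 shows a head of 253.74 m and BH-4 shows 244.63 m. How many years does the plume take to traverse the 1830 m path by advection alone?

7.74

Convert K: 0.000301 m/s × 86400 = 26.01 m/day.
Hydraulic gradient i = (253.74 − 244.63) / 1830 = 9.11 / 1830 = 0.004978.
Darcy flux q = K · i = 26.01 × 0.004978 = 0.1295 m/day.
Seepage velocity v = q / n_e = 0.1295 / 0.20 = 0.6473 m/day.
Travel time t = L / v = 1830 / 0.6473 = 2827 days = 7.740 years.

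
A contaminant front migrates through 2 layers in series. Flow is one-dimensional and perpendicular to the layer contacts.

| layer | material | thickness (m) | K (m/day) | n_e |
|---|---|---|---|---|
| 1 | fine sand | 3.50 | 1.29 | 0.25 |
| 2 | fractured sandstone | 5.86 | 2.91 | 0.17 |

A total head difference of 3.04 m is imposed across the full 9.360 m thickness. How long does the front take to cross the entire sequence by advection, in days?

2.91

With flow normal to the layers, continuity requires the same specific discharge q through every layer.
Σ(b_i/K_i) = 3.50/1.29 + 5.86/2.91 = 4.727 d.
q = Δh / Σ(b_i/K_i) = 3.04 / 4.727 = 0.6431 m/day.
In each layer the seepage velocity is v_i = q/n_i, so the layer transit time is t_i = b_i·n_i / q:
  layer 1 (fine sand): t_1 = 3.50 × 0.25 / 0.6431 = 1.361 d
  layer 2 (fractured sandstone): t_2 = 5.86 × 0.17 / 0.6431 = 1.549 d
Total t = Σ t_i = 2.910 days.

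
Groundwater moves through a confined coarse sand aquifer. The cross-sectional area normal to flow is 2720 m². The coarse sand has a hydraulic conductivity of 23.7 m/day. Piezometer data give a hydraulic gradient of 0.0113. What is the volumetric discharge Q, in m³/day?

728

Hydraulic gradient i = 0.0113.
Darcy's law: Q = K · A · i = 23.70 × 2720 × 0.01130 = 728.4 m³/day.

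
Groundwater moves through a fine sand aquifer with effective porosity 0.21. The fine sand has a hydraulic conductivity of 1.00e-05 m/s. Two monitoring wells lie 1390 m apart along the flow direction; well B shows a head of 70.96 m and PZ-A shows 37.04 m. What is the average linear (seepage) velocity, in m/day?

0.100

Convert K: 1.00e-05 m/s × 86400 = 0.8640 m/day.
Hydraulic gradient i = (70.96 − 37.04) / 1390 = 33.92 / 1390 = 0.02440.
Darcy flux q = K · i = 0.8640 × 0.02440 = 0.02108 m/day.
Seepage velocity v = q / n_e = 0.02108 / 0.21 = 0.1004 m/day.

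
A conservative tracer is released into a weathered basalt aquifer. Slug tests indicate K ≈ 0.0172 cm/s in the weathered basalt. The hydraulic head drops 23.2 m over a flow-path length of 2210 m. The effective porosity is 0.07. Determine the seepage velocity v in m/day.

Convert K: 0.0172 cm/s × 864 = 14.86 m/day.
Hydraulic gradient i = Δh / L = 23.2 / 2210 = 0.01050.
Darcy flux q = K · i = 14.86 × 0.01050 = 0.1560 m/day.
Seepage velocity v = q / n_e = 0.1560 / 0.07 = 2.229 m/day.

2.23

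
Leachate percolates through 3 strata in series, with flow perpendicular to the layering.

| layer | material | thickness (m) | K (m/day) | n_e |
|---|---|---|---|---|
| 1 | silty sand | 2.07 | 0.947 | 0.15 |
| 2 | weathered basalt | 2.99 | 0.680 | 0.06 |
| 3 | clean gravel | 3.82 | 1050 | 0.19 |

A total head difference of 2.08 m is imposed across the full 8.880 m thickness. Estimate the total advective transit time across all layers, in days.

3.85

With flow normal to the layers, continuity requires the same specific discharge q through every layer.
Σ(b_i/K_i) = 2.07/0.947 + 2.99/0.680 + 3.82/1050 = 6.587 d.
q = Δh / Σ(b_i/K_i) = 2.08 / 6.587 = 0.3158 m/day.
In each layer the seepage velocity is v_i = q/n_i, so the layer transit time is t_i = b_i·n_i / q:
  layer 1 (silty sand): t_1 = 2.07 × 0.15 / 0.3158 = 0.9832 d
  layer 2 (weathered basalt): t_2 = 2.99 × 0.06 / 0.3158 = 0.5681 d
  layer 3 (clean gravel): t_3 = 3.82 × 0.19 / 0.3158 = 2.298 d
Total t = Σ t_i = 3.850 days.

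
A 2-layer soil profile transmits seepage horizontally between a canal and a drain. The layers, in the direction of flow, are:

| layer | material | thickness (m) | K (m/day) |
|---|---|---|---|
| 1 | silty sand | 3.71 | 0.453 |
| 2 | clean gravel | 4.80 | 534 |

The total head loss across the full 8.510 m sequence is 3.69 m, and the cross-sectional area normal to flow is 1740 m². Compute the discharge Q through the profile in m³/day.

783

Flow is perpendicular to layering, so the layers act in series and the equivalent K is the thickness-weighted harmonic mean.
Total thickness L = 3.71 + 4.80 = 8.510 m.
Σ(b_i/K_i) = 3.71/0.453 + 4.80/534 = 8.199 d.
K_eq = L / Σ(b_i/K_i) = 8.510 / 8.199 = 1.038 m/day.
Q = K_eq · A · (Δh/L) = 1.038 × 1740 × (3.69/8.510) = 783.1 m³/day.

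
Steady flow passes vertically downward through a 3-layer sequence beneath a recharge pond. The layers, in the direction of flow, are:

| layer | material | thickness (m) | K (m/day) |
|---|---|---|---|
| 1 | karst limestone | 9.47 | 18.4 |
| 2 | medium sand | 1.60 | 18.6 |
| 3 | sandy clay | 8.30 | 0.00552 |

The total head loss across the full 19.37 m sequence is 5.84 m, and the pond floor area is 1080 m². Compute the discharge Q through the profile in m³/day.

Flow is perpendicular to layering, so the layers act in series and the equivalent K is the thickness-weighted harmonic mean.
Total thickness L = 9.47 + 1.60 + 8.30 = 19.37 m.
Σ(b_i/K_i) = 9.47/18.4 + 1.60/18.6 + 8.30/0.00552 = 1504 d.
K_eq = L / Σ(b_i/K_i) = 19.37 / 1504 = 0.01288 m/day.
Q = K_eq · A · (Δh/L) = 0.01288 × 1080 × (5.84/19.37) = 4.193 m³/day.

4.19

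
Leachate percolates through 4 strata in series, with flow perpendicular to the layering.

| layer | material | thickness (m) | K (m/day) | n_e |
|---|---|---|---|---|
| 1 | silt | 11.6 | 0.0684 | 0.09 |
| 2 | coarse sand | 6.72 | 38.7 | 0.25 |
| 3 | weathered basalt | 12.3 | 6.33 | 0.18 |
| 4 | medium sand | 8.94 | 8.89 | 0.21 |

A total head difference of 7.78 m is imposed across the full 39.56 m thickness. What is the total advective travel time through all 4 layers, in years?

With flow normal to the layers, continuity requires the same specific discharge q through every layer.
Σ(b_i/K_i) = 11.6/0.0684 + 6.72/38.7 + 12.3/6.33 + 8.94/8.89 = 172.7 d.
q = Δh / Σ(b_i/K_i) = 7.78 / 172.7 = 0.04505 m/day.
In each layer the seepage velocity is v_i = q/n_i, so the layer transit time is t_i = b_i·n_i / q:
  layer 1 (silt): t_1 = 11.6 × 0.09 / 0.04505 = 23.18 d
  layer 2 (coarse sand): t_2 = 6.72 × 0.25 / 0.04505 = 37.30 d
  layer 3 (weathered basalt): t_3 = 12.3 × 0.18 / 0.04505 = 49.15 d
  layer 4 (medium sand): t_4 = 8.94 × 0.21 / 0.04505 = 41.68 d
Total t = Σ t_i = 151.3 days = 0.4142 years.

0.414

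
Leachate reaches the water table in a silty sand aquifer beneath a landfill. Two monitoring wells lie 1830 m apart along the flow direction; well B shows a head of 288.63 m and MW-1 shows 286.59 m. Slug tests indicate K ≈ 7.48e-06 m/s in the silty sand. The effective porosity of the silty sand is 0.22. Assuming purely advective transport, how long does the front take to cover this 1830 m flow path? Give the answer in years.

1530

Convert K: 7.48e-06 m/s × 86400 = 0.6463 m/day.
Hydraulic gradient i = (288.63 − 286.59) / 1830 = 2.04 / 1830 = 0.001115.
Darcy flux q = K · i = 0.6463 × 0.001115 = 0.0007204 m/day.
Seepage velocity v = q / n_e = 0.0007204 / 0.22 = 0.003275 m/day.
Travel time t = L / v = 1830 / 0.003275 = 5.588e+05 days = 1530 years.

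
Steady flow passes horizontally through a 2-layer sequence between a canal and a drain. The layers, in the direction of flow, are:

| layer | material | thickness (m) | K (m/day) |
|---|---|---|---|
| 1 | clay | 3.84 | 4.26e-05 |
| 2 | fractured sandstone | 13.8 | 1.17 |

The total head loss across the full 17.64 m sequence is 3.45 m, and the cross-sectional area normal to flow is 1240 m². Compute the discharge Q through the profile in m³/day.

0.0475

Flow is perpendicular to layering, so the layers act in series and the equivalent K is the thickness-weighted harmonic mean.
Total thickness L = 3.84 + 13.8 = 17.64 m.
Σ(b_i/K_i) = 3.84/4.26e-05 + 13.8/1.17 = 90153 d.
K_eq = L / Σ(b_i/K_i) = 17.64 / 90153 = 0.0001957 m/day.
Q = K_eq · A · (Δh/L) = 0.0001957 × 1240 × (3.45/17.64) = 0.04745 m³/day.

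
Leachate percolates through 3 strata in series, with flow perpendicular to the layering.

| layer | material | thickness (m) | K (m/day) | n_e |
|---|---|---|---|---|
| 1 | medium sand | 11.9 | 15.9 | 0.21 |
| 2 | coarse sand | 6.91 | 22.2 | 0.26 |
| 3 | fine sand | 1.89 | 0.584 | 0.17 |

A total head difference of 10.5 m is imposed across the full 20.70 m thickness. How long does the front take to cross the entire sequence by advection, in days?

1.89

With flow normal to the layers, continuity requires the same specific discharge q through every layer.
Σ(b_i/K_i) = 11.9/15.9 + 6.91/22.2 + 1.89/0.584 = 4.296 d.
q = Δh / Σ(b_i/K_i) = 10.5 / 4.296 = 2.444 m/day.
In each layer the seepage velocity is v_i = q/n_i, so the layer transit time is t_i = b_i·n_i / q:
  layer 1 (medium sand): t_1 = 11.9 × 0.21 / 2.444 = 1.022 d
  layer 2 (coarse sand): t_2 = 6.91 × 0.26 / 2.444 = 0.7351 d
  layer 3 (fine sand): t_3 = 1.89 × 0.17 / 2.444 = 0.1315 d
Total t = Σ t_i = 1.889 days.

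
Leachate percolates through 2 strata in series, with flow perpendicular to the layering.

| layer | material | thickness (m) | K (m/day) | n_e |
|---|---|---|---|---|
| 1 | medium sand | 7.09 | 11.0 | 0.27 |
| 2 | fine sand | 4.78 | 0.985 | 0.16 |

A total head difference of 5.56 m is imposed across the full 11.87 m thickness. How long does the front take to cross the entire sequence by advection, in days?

2.65

With flow normal to the layers, continuity requires the same specific discharge q through every layer.
Σ(b_i/K_i) = 7.09/11.0 + 4.78/0.985 = 5.497 d.
q = Δh / Σ(b_i/K_i) = 5.56 / 5.497 = 1.011 m/day.
In each layer the seepage velocity is v_i = q/n_i, so the layer transit time is t_i = b_i·n_i / q:
  layer 1 (medium sand): t_1 = 7.09 × 0.27 / 1.011 = 1.893 d
  layer 2 (fine sand): t_2 = 4.78 × 0.16 / 1.011 = 0.7562 d
Total t = Σ t_i = 2.649 days.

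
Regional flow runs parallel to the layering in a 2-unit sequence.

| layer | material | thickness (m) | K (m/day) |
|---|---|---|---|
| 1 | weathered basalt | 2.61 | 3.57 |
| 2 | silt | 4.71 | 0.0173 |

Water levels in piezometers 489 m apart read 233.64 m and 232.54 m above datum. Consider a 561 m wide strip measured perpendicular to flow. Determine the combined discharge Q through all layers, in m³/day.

11.9

Flow is parallel to layering, so each bed carries its own Darcy discharge and the transmissivities add.
Σ(K_i·b_i) = 3.57×2.61 + 0.0173×4.71 = 9.399 m²/day.
Hydraulic gradient i = (233.64 − 232.54) / 489 = 1.1 / 489 = 0.002249.
Q = Σ(K_i·b_i) · W · i = 9.399 × 561 × 0.002249 = 11.86 m³/day.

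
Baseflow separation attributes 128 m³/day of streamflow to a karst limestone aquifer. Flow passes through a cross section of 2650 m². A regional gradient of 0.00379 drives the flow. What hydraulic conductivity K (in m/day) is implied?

Hydraulic gradient i = 0.00379.
From Q = K·A·i, K = Q / (A·i) = 128 / (2650 × 0.003790) = 12.74 m/day.

12.7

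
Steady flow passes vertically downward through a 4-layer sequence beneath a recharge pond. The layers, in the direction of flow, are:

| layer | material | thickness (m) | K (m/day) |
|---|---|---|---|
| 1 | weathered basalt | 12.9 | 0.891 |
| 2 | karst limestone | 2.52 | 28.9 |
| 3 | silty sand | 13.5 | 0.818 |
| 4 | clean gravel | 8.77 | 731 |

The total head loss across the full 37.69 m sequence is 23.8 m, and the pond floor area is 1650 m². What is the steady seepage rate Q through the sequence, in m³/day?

Flow is perpendicular to layering, so the layers act in series and the equivalent K is the thickness-weighted harmonic mean.
Total thickness L = 12.9 + 2.52 + 13.5 + 8.77 = 37.69 m.
Σ(b_i/K_i) = 12.9/0.891 + 2.52/28.9 + 13.5/0.818 + 8.77/731 = 31.08 d.
K_eq = L / Σ(b_i/K_i) = 37.69 / 31.08 = 1.213 m/day.
Q = K_eq · A · (Δh/L) = 1.213 × 1650 × (23.8/37.69) = 1263 m³/day.

1260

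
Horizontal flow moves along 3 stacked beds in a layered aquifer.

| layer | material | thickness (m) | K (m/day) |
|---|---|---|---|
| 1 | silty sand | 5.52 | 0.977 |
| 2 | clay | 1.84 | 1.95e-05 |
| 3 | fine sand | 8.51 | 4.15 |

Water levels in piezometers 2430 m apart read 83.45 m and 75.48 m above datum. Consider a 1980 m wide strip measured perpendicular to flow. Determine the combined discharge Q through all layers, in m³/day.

Flow is parallel to layering, so each bed carries its own Darcy discharge and the transmissivities add.
Σ(K_i·b_i) = 0.977×5.52 + 1.95e-05×1.84 + 4.15×8.51 = 40.71 m²/day.
Hydraulic gradient i = (83.45 − 75.48) / 2430 = 7.97 / 2430 = 0.003280.
Q = Σ(K_i·b_i) · W · i = 40.71 × 1980 × 0.003280 = 264.4 m³/day.

264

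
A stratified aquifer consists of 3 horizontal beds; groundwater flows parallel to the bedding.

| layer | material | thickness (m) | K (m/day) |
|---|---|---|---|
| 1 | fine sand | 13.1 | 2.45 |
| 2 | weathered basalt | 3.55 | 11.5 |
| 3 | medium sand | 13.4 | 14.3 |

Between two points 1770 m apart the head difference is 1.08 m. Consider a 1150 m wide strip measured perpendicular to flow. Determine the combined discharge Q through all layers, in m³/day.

Flow is parallel to layering, so each bed carries its own Darcy discharge and the transmissivities add.
Σ(K_i·b_i) = 2.45×13.1 + 11.5×3.55 + 14.3×13.4 = 264.5 m²/day.
Hydraulic gradient i = Δh / L = 1.08 / 1770 = 0.0006102.
Q = Σ(K_i·b_i) · W · i = 264.5 × 1150 × 0.0006102 = 185.6 m³/day.

186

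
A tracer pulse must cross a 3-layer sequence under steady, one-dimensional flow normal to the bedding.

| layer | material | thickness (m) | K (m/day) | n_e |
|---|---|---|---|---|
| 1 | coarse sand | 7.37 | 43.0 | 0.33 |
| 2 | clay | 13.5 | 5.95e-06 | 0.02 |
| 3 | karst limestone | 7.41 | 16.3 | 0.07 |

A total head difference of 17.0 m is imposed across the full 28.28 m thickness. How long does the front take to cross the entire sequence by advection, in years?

1180

With flow normal to the layers, continuity requires the same specific discharge q through every layer.
Σ(b_i/K_i) = 7.37/43.0 + 13.5/5.95e-06 + 7.41/16.3 = 2.269e+06 d.
q = Δh / Σ(b_i/K_i) = 17.0 / 2.269e+06 = 7.493e-06 m/day.
In each layer the seepage velocity is v_i = q/n_i, so the layer transit time is t_i = b_i·n_i / q:
  layer 1 (coarse sand): t_1 = 7.37 × 0.33 / 7.493e-06 = 3.246e+05 d
  layer 2 (clay): t_2 = 13.5 × 0.02 / 7.493e-06 = 36036 d
  layer 3 (karst limestone): t_3 = 7.41 × 0.07 / 7.493e-06 = 69228 d
Total t = Σ t_i = 4.299e+05 days = 1177 years.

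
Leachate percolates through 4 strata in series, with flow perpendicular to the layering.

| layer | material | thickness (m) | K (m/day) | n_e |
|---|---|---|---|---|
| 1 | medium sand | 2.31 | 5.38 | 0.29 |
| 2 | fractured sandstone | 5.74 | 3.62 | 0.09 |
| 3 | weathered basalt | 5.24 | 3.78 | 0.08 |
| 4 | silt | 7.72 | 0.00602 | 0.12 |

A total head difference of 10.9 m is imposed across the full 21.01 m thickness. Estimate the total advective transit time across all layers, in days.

With flow normal to the layers, continuity requires the same specific discharge q through every layer.
Σ(b_i/K_i) = 2.31/5.38 + 5.74/3.62 + 5.24/3.78 + 7.72/0.00602 = 1286 d.
q = Δh / Σ(b_i/K_i) = 10.9 / 1286 = 0.008477 m/day.
In each layer the seepage velocity is v_i = q/n_i, so the layer transit time is t_i = b_i·n_i / q:
  layer 1 (medium sand): t_1 = 2.31 × 0.29 / 0.008477 = 79.02 d
  layer 2 (fractured sandstone): t_2 = 5.74 × 0.09 / 0.008477 = 60.94 d
  layer 3 (weathered basalt): t_3 = 5.24 × 0.08 / 0.008477 = 49.45 d
  layer 4 (silt): t_4 = 7.72 × 0.12 / 0.008477 = 109.3 d
Total t = Σ t_i = 298.7 days.

299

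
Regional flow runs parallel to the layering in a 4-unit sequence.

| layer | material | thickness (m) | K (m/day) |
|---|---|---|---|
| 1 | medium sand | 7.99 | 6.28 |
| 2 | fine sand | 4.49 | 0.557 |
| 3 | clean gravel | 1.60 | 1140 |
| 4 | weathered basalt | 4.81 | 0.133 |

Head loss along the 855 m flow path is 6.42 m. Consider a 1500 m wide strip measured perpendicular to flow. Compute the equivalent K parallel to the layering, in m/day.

Flow is parallel to layering, so each bed carries its own Darcy discharge and the transmissivities add.
Σ(K_i·b_i) = 6.28×7.99 + 0.557×4.49 + 1140×1.60 + 0.133×4.81 = 1877 m²/day.
Total thickness b = 18.89 m, so K_eq = Σ(K_i·b_i)/b = 99.38 m/day.

99.4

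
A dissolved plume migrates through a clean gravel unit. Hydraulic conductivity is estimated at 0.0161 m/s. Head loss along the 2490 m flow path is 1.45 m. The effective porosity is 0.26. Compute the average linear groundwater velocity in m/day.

Convert K: 0.0161 m/s × 86400 = 1391 m/day.
Hydraulic gradient i = Δh / L = 1.45 / 2490 = 0.0005823.
Darcy flux q = K · i = 1391 × 0.0005823 = 0.8100 m/day.
Seepage velocity v = q / n_e = 0.8100 / 0.26 = 3.116 m/day.

3.12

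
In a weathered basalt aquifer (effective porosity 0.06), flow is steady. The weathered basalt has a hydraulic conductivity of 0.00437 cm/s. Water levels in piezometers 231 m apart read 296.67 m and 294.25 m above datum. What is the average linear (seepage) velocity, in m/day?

0.659

Convert K: 0.00437 cm/s × 864 = 3.776 m/day.
Hydraulic gradient i = (296.67 − 294.25) / 231 = 2.42 / 231 = 0.01048.
Darcy flux q = K · i = 3.776 × 0.01048 = 0.03955 m/day.
Seepage velocity v = q / n_e = 0.03955 / 0.06 = 0.6592 m/day.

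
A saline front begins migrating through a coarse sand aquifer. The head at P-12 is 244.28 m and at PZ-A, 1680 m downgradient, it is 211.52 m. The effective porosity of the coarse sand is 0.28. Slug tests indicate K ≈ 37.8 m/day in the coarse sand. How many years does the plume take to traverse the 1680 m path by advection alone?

Hydraulic gradient i = (244.28 − 211.52) / 1680 = 32.76 / 1680 = 0.01950.
Darcy flux q = K · i = 37.80 × 0.01950 = 0.7371 m/day.
Seepage velocity v = q / n_e = 0.7371 / 0.28 = 2.632 m/day.
Travel time t = L / v = 1680 / 2.632 = 638.2 days = 1.747 years.

1.75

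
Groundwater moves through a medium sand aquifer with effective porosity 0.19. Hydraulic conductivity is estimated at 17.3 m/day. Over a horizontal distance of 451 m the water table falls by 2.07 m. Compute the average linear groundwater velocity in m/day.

0.418

Hydraulic gradient i = Δh / L = 2.07 / 451 = 0.004590.
Darcy flux q = K · i = 17.30 × 0.004590 = 0.07940 m/day.
Seepage velocity v = q / n_e = 0.07940 / 0.19 = 0.4179 m/day.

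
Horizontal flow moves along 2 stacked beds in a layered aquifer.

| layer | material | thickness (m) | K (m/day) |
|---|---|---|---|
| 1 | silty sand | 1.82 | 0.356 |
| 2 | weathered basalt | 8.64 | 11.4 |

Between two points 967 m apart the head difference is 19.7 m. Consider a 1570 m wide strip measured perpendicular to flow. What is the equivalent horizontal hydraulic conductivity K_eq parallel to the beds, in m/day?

9.48

Flow is parallel to layering, so each bed carries its own Darcy discharge and the transmissivities add.
Σ(K_i·b_i) = 0.356×1.82 + 11.4×8.64 = 99.14 m²/day.
Total thickness b = 10.46 m, so K_eq = Σ(K_i·b_i)/b = 9.478 m/day.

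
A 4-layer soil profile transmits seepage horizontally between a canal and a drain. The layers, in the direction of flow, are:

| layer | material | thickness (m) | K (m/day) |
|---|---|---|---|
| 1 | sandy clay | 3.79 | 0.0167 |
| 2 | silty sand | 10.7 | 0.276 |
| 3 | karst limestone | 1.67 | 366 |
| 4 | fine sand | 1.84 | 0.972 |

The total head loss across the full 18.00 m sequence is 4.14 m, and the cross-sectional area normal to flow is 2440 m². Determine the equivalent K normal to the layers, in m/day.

0.0673

Flow is perpendicular to layering, so the layers act in series and the equivalent K is the thickness-weighted harmonic mean.
Total thickness L = 3.79 + 10.7 + 1.67 + 1.84 = 18.00 m.
Σ(b_i/K_i) = 3.79/0.0167 + 10.7/0.276 + 1.67/366 + 1.84/0.972 = 267.6 d.
K_eq = L / Σ(b_i/K_i) = 18.00 / 267.6 = 0.06726 m/day.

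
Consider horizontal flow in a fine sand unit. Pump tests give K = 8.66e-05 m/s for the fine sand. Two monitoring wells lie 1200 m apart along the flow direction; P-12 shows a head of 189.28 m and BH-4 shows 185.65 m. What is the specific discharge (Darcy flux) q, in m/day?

0.0226

Convert K: 8.66e-05 m/s × 86400 = 7.482 m/day.
Hydraulic gradient i = (189.28 − 185.65) / 1200 = 3.63 / 1200 = 0.003025.
Specific discharge q = K · i = 7.482 × 0.003025 = 0.02263 m/day.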